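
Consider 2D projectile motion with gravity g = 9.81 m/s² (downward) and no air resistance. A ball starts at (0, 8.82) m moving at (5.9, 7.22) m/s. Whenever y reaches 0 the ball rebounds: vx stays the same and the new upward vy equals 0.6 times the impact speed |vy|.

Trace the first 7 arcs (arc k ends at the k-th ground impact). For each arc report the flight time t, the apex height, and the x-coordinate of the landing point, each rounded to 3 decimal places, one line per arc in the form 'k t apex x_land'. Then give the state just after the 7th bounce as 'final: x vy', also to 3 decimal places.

1 2.266 11.477 13.367
2 1.836 4.132 24.197
3 1.101 1.487 30.695
4 0.661 0.535 34.594
5 0.396 0.193 36.933
6 0.238 0.069 38.337
7 0.143 0.025 39.179
final: 39.179 0.420

Arc 1: start y=8.820, vy=7.220 → t=2.266, apex=11.477, x_land=13.367, impact vy=-15.006
  bounce: vy ← 0.6·15.006 = 9.004
Arc 2: start y=0.000, vy=9.004 → t=1.836, apex=4.132, x_land=24.197, impact vy=-9.004
  bounce: vy ← 0.6·9.004 = 5.402
Arc 3: start y=0.000, vy=5.402 → t=1.101, apex=1.487, x_land=30.695, impact vy=-5.402
  bounce: vy ← 0.6·5.402 = 3.241
Arc 4: start y=0.000, vy=3.241 → t=0.661, apex=0.535, x_land=34.594, impact vy=-3.241
  bounce: vy ← 0.6·3.241 = 1.945
Arc 5: start y=0.000, vy=1.945 → t=0.396, apex=0.193, x_land=36.933, impact vy=-1.945
  bounce: vy ← 0.6·1.945 = 1.167
Arc 6: start y=0.000, vy=1.167 → t=0.238, apex=0.069, x_land=38.337, impact vy=-1.167
  bounce: vy ← 0.6·1.167 = 0.700
Arc 7: start y=0.000, vy=0.700 → t=0.143, apex=0.025, x_land=39.179, impact vy=-0.700
  bounce: vy ← 0.6·0.700 = 0.420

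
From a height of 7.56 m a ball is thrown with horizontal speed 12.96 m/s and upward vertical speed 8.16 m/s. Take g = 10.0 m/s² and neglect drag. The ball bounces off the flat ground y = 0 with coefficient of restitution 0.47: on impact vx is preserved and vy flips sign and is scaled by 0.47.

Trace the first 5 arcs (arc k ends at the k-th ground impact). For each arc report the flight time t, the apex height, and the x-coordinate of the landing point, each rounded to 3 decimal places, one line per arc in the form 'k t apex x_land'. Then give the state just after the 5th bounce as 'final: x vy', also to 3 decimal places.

Arc 1: start y=7.560, vy=8.160 → t=2.292, apex=10.889, x_land=29.701, impact vy=-14.758
  bounce: vy ← 0.47·14.758 = 6.936
Arc 2: start y=0.000, vy=6.936 → t=1.387, apex=2.405, x_land=47.679, impact vy=-6.936
  bounce: vy ← 0.47·6.936 = 3.260
Arc 3: start y=0.000, vy=3.260 → t=0.652, apex=0.531, x_land=56.129, impact vy=-3.260
  bounce: vy ← 0.47·3.260 = 1.532
Arc 4: start y=0.000, vy=1.532 → t=0.306, apex=0.117, x_land=60.101, impact vy=-1.532
  bounce: vy ← 0.47·1.532 = 0.720
Arc 5: start y=0.000, vy=0.720 → t=0.144, apex=0.026, x_land=61.967, impact vy=-0.720
  bounce: vy ← 0.47·0.720 = 0.338

1 2.292 10.889 29.701
2 1.387 2.405 47.679
3 0.652 0.531 56.129
4 0.306 0.117 60.101
5 0.144 0.026 61.967
final: 61.967 0.338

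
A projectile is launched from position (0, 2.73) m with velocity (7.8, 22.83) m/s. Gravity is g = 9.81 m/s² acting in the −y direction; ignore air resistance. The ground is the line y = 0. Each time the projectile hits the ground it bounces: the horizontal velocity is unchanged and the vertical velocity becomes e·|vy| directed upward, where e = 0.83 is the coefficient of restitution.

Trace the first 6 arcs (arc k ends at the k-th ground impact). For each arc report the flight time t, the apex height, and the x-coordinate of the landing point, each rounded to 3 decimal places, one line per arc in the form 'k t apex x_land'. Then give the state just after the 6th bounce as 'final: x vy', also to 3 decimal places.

Arc 1: start y=2.730, vy=22.830 → t=4.771, apex=29.295, x_land=37.215, impact vy=-23.974
  bounce: vy ← 0.83·23.974 = 19.899
Arc 2: start y=0.000, vy=19.899 → t=4.057, apex=20.181, x_land=68.858, impact vy=-19.899
  bounce: vy ← 0.83·19.899 = 16.516
Arc 3: start y=0.000, vy=16.516 → t=3.367, apex=13.903, x_land=95.122, impact vy=-16.516
  bounce: vy ← 0.83·16.516 = 13.708
Arc 4: start y=0.000, vy=13.708 → t=2.795, apex=9.578, x_land=116.921, impact vy=-13.708
  bounce: vy ← 0.83·13.708 = 11.378
Arc 5: start y=0.000, vy=11.378 → t=2.320, apex=6.598, x_land=135.014, impact vy=-11.378
  bounce: vy ← 0.83·11.378 = 9.444
Arc 6: start y=0.000, vy=9.444 → t=1.925, apex=4.545, x_land=150.031, impact vy=-9.444
  bounce: vy ← 0.83·9.444 = 7.838

1 4.771 29.295 37.215
2 4.057 20.181 68.858
3 3.367 13.903 95.122
4 2.795 9.578 116.921
5 2.320 6.598 135.014
6 1.925 4.545 150.031
final: 150.031 7.838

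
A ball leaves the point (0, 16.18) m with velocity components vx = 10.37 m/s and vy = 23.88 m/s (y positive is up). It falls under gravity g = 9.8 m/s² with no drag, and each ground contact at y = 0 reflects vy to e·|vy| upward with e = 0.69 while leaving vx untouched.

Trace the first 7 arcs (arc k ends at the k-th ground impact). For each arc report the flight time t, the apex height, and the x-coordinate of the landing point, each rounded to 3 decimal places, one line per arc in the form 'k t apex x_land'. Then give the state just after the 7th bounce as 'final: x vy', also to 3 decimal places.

Arc 1: start y=16.180, vy=23.880 → t=5.476, apex=45.275, x_land=56.791, impact vy=-29.789
  bounce: vy ← 0.69·29.789 = 20.554
Arc 2: start y=0.000, vy=20.554 → t=4.195, apex=21.555, x_land=100.290, impact vy=-20.554
  bounce: vy ← 0.69·20.554 = 14.183
Arc 3: start y=0.000, vy=14.183 → t=2.894, apex=10.262, x_land=130.305, impact vy=-14.183
  bounce: vy ← 0.69·14.183 = 9.786
Arc 4: start y=0.000, vy=9.786 → t=1.997, apex=4.886, x_land=151.015, impact vy=-9.786
  bounce: vy ← 0.69·9.786 = 6.752
Arc 5: start y=0.000, vy=6.752 → t=1.378, apex=2.326, x_land=165.305, impact vy=-6.752
  bounce: vy ← 0.69·6.752 = 4.659
Arc 6: start y=0.000, vy=4.659 → t=0.951, apex=1.108, x_land=175.166, impact vy=-4.659
  bounce: vy ← 0.69·4.659 = 3.215
Arc 7: start y=0.000, vy=3.215 → t=0.656, apex=0.527, x_land=181.969, impact vy=-3.215
  bounce: vy ← 0.69·3.215 = 2.218

1 5.476 45.275 56.791
2 4.195 21.555 100.290
3 2.894 10.262 130.305
4 1.997 4.886 151.015
5 1.378 2.326 165.305
6 0.951 1.108 175.166
7 0.656 0.527 181.969
final: 181.969 2.218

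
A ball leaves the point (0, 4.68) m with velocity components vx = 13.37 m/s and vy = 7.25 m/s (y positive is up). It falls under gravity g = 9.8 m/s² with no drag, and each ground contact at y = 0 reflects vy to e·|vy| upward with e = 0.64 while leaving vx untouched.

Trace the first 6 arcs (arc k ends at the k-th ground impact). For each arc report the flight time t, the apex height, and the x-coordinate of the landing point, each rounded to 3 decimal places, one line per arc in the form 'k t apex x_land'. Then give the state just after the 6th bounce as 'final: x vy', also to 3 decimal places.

Arc 1: start y=4.680, vy=7.250 → t=1.966, apex=7.362, x_land=26.279, impact vy=-12.012
  bounce: vy ← 0.64·12.012 = 7.688
Arc 2: start y=0.000, vy=7.688 → t=1.569, apex=3.015, x_land=47.256, impact vy=-7.688
  bounce: vy ← 0.64·7.688 = 4.920
Arc 3: start y=0.000, vy=4.920 → t=1.004, apex=1.235, x_land=60.681, impact vy=-4.920
  bounce: vy ← 0.64·4.920 = 3.149
Arc 4: start y=0.000, vy=3.149 → t=0.643, apex=0.506, x_land=69.273, impact vy=-3.149
  bounce: vy ← 0.64·3.149 = 2.015
Arc 5: start y=0.000, vy=2.015 → t=0.411, apex=0.207, x_land=74.771, impact vy=-2.015
  bounce: vy ← 0.64·2.015 = 1.290
Arc 6: start y=0.000, vy=1.290 → t=0.263, apex=0.085, x_land=78.291, impact vy=-1.290
  bounce: vy ← 0.64·1.290 = 0.825

1 1.966 7.362 26.279
2 1.569 3.015 47.256
3 1.004 1.235 60.681
4 0.643 0.506 69.273
5 0.411 0.207 74.771
6 0.263 0.085 78.291
final: 78.291 0.825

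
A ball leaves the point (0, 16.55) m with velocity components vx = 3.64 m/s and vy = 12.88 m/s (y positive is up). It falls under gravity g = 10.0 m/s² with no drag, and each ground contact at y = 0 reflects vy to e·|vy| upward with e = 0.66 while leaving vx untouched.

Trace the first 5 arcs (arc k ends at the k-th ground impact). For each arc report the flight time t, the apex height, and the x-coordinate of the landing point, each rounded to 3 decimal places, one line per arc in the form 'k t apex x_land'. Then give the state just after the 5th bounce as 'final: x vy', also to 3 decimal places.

Arc 1: start y=16.550, vy=12.880 → t=3.517, apex=24.845, x_land=12.802, impact vy=-22.291
  bounce: vy ← 0.66·22.291 = 14.712
Arc 2: start y=0.000, vy=14.712 → t=2.942, apex=10.822, x_land=23.513, impact vy=-14.712
  bounce: vy ← 0.66·14.712 = 9.710
Arc 3: start y=0.000, vy=9.710 → t=1.942, apex=4.714, x_land=30.582, impact vy=-9.710
  bounce: vy ← 0.66·9.710 = 6.409
Arc 4: start y=0.000, vy=6.409 → t=1.282, apex=2.054, x_land=35.247, impact vy=-6.409
  bounce: vy ← 0.66·6.409 = 4.230
Arc 5: start y=0.000, vy=4.230 → t=0.846, apex=0.895, x_land=38.326, impact vy=-4.230
  bounce: vy ← 0.66·4.230 = 2.792

1 3.517 24.845 12.802
2 2.942 10.822 23.513
3 1.942 4.714 30.582
4 1.282 2.054 35.247
5 0.846 0.895 38.326
final: 38.326 2.792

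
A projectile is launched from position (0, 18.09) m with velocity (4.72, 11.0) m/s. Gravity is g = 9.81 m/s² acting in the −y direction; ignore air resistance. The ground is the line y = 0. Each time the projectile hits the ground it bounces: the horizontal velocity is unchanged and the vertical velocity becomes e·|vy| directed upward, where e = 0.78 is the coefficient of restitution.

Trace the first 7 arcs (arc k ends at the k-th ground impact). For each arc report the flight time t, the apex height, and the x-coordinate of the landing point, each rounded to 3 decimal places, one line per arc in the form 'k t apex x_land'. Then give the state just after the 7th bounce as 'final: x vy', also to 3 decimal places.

1 3.345 24.257 15.789
2 3.469 14.758 32.163
3 2.706 8.979 44.936
4 2.111 5.463 54.898
5 1.646 3.324 62.668
6 1.284 2.022 68.729
7 1.002 1.230 73.457
final: 73.457 3.832

Arc 1: start y=18.090, vy=11.000 → t=3.345, apex=24.257, x_land=15.789, impact vy=-21.816
  bounce: vy ← 0.78·21.816 = 17.016
Arc 2: start y=0.000, vy=17.016 → t=3.469, apex=14.758, x_land=32.163, impact vy=-17.016
  bounce: vy ← 0.78·17.016 = 13.273
Arc 3: start y=0.000, vy=13.273 → t=2.706, apex=8.979, x_land=44.936, impact vy=-13.273
  bounce: vy ← 0.78·13.273 = 10.353
Arc 4: start y=0.000, vy=10.353 → t=2.111, apex=5.463, x_land=54.898, impact vy=-10.353
  bounce: vy ← 0.78·10.353 = 8.075
Arc 5: start y=0.000, vy=8.075 → t=1.646, apex=3.324, x_land=62.668, impact vy=-8.075
  bounce: vy ← 0.78·8.075 = 6.299
Arc 6: start y=0.000, vy=6.299 → t=1.284, apex=2.022, x_land=68.729, impact vy=-6.299
  bounce: vy ← 0.78·6.299 = 4.913
Arc 7: start y=0.000, vy=4.913 → t=1.002, apex=1.230, x_land=73.457, impact vy=-4.913
  bounce: vy ← 0.78·4.913 = 3.832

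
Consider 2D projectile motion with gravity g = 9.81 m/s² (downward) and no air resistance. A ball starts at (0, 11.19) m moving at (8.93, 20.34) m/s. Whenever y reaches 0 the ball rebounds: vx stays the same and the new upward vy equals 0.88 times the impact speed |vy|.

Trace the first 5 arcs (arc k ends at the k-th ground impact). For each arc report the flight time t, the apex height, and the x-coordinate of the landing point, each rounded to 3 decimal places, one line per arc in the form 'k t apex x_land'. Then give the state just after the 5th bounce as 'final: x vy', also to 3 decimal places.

Arc 1: start y=11.190, vy=20.340 → t=4.639, apex=32.276, x_land=41.423, impact vy=-25.165
  bounce: vy ← 0.88·25.165 = 22.145
Arc 2: start y=0.000, vy=22.145 → t=4.515, apex=24.995, x_land=81.740, impact vy=-22.145
  bounce: vy ← 0.88·22.145 = 19.488
Arc 3: start y=0.000, vy=19.488 → t=3.973, apex=19.356, x_land=117.219, impact vy=-19.488
  bounce: vy ← 0.88·19.488 = 17.149
Arc 4: start y=0.000, vy=17.149 → t=3.496, apex=14.989, x_land=148.440, impact vy=-17.149
  bounce: vy ← 0.88·17.149 = 15.091
Arc 5: start y=0.000, vy=15.091 → t=3.077, apex=11.608, x_land=175.915, impact vy=-15.091
  bounce: vy ← 0.88·15.091 = 13.280

1 4.639 32.276 41.423
2 4.515 24.995 81.740
3 3.973 19.356 117.219
4 3.496 14.989 148.440
5 3.077 11.608 175.915
final: 175.915 13.280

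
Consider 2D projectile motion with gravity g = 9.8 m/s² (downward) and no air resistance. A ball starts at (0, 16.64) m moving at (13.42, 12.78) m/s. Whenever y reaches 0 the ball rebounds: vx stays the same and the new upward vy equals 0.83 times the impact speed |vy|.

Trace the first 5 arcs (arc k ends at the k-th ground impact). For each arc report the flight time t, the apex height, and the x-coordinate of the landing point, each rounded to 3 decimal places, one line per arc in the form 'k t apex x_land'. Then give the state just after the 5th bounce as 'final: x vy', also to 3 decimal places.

1 3.562 24.973 47.797
2 3.748 17.204 98.089
3 3.110 11.852 139.831
4 2.582 8.165 174.478
5 2.143 5.625 203.234
final: 203.234 8.715

Arc 1: start y=16.640, vy=12.780 → t=3.562, apex=24.973, x_land=47.797, impact vy=-22.124
  bounce: vy ← 0.83·22.124 = 18.363
Arc 2: start y=0.000, vy=18.363 → t=3.748, apex=17.204, x_land=98.089, impact vy=-18.363
  bounce: vy ← 0.83·18.363 = 15.241
Arc 3: start y=0.000, vy=15.241 → t=3.110, apex=11.852, x_land=139.831, impact vy=-15.241
  bounce: vy ← 0.83·15.241 = 12.650
Arc 4: start y=0.000, vy=12.650 → t=2.582, apex=8.165, x_land=174.478, impact vy=-12.650
  bounce: vy ← 0.83·12.650 = 10.500
Arc 5: start y=0.000, vy=10.500 → t=2.143, apex=5.625, x_land=203.234, impact vy=-10.500
  bounce: vy ← 0.83·10.500 = 8.715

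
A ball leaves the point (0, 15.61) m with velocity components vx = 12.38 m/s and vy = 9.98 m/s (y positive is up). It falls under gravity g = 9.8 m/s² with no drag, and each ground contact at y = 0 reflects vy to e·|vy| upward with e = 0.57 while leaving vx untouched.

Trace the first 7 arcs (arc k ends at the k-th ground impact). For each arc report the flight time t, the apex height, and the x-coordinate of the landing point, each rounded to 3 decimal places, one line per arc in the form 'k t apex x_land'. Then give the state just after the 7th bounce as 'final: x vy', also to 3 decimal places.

Arc 1: start y=15.610, vy=9.980 → t=3.073, apex=20.692, x_land=38.048, impact vy=-20.138
  bounce: vy ← 0.57·20.138 = 11.479
Arc 2: start y=0.000, vy=11.479 → t=2.343, apex=6.723, x_land=67.049, impact vy=-11.479
  bounce: vy ← 0.57·11.479 = 6.543
Arc 3: start y=0.000, vy=6.543 → t=1.335, apex=2.184, x_land=83.580, impact vy=-6.543
  bounce: vy ← 0.57·6.543 = 3.729
Arc 4: start y=0.000, vy=3.729 → t=0.761, apex=0.710, x_land=93.003, impact vy=-3.729
  bounce: vy ← 0.57·3.729 = 2.126
Arc 5: start y=0.000, vy=2.126 → t=0.434, apex=0.231, x_land=98.374, impact vy=-2.126
  bounce: vy ← 0.57·2.126 = 1.212
Arc 6: start y=0.000, vy=1.212 → t=0.247, apex=0.075, x_land=101.435, impact vy=-1.212
  bounce: vy ← 0.57·1.212 = 0.691
Arc 7: start y=0.000, vy=0.691 → t=0.141, apex=0.024, x_land=103.180, impact vy=-0.691
  bounce: vy ← 0.57·0.691 = 0.394

1 3.073 20.692 38.048
2 2.343 6.723 67.049
3 1.335 2.184 83.580
4 0.761 0.710 93.003
5 0.434 0.231 98.374
6 0.247 0.075 101.435
7 0.141 0.024 103.180
final: 103.180 0.394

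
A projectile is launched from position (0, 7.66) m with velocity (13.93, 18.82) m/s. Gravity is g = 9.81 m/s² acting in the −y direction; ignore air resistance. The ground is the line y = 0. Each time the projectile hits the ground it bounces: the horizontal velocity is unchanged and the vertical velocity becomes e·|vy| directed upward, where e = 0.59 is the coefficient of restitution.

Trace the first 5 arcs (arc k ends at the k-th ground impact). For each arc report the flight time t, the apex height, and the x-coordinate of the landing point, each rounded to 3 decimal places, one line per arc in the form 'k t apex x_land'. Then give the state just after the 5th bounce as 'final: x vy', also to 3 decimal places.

Arc 1: start y=7.660, vy=18.820 → t=4.208, apex=25.713, x_land=58.618, impact vy=-22.461
  bounce: vy ← 0.59·22.461 = 13.252
Arc 2: start y=0.000, vy=13.252 → t=2.702, apex=8.951, x_land=96.252, impact vy=-13.252
  bounce: vy ← 0.59·13.252 = 7.819
Arc 3: start y=0.000, vy=7.819 → t=1.594, apex=3.116, x_land=118.457, impact vy=-7.819
  bounce: vy ← 0.59·7.819 = 4.613
Arc 4: start y=0.000, vy=4.613 → t=0.940, apex=1.085, x_land=131.557, impact vy=-4.613
  bounce: vy ← 0.59·4.613 = 2.722
Arc 5: start y=0.000, vy=2.722 → t=0.555, apex=0.378, x_land=139.287, impact vy=-2.722
  bounce: vy ← 0.59·2.722 = 1.606

1 4.208 25.713 58.618
2 2.702 8.951 96.252
3 1.594 3.116 118.457
4 0.940 1.085 131.557
5 0.555 0.378 139.287
final: 139.287 1.606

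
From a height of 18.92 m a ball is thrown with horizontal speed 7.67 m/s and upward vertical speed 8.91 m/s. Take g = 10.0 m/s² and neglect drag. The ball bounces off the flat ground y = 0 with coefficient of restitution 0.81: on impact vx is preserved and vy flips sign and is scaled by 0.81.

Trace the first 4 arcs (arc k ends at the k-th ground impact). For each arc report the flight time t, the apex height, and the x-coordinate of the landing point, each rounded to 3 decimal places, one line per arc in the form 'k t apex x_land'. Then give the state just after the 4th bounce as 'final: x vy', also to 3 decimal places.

Arc 1: start y=18.920, vy=8.910 → t=3.031, apex=22.889, x_land=23.245, impact vy=-21.396
  bounce: vy ← 0.81·21.396 = 17.331
Arc 2: start y=0.000, vy=17.331 → t=3.466, apex=15.018, x_land=49.830, impact vy=-17.331
  bounce: vy ← 0.81·17.331 = 14.038
Arc 3: start y=0.000, vy=14.038 → t=2.808, apex=9.853, x_land=71.364, impact vy=-14.038
  bounce: vy ← 0.81·14.038 = 11.371
Arc 4: start y=0.000, vy=11.371 → t=2.274, apex=6.465, x_land=88.807, impact vy=-11.371
  bounce: vy ← 0.81·11.371 = 9.210

1 3.031 22.889 23.245
2 3.466 15.018 49.830
3 2.808 9.853 71.364
4 2.274 6.465 88.807
final: 88.807 9.210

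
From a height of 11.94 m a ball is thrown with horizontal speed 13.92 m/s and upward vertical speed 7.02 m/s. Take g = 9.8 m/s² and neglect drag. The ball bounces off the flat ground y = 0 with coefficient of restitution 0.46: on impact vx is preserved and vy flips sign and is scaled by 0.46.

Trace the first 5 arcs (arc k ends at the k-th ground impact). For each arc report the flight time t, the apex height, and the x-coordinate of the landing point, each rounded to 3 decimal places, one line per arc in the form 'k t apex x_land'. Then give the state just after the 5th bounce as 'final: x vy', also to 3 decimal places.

Arc 1: start y=11.940, vy=7.020 → t=2.434, apex=14.454, x_land=33.879, impact vy=-16.832
  bounce: vy ← 0.46·16.832 = 7.743
Arc 2: start y=0.000, vy=7.743 → t=1.580, apex=3.059, x_land=55.874, impact vy=-7.743
  bounce: vy ← 0.46·7.743 = 3.562
Arc 3: start y=0.000, vy=3.562 → t=0.727, apex=0.647, x_land=65.992, impact vy=-3.562
  bounce: vy ← 0.46·3.562 = 1.638
Arc 4: start y=0.000, vy=1.638 → t=0.334, apex=0.137, x_land=70.646, impact vy=-1.638
  bounce: vy ← 0.46·1.638 = 0.754
Arc 5: start y=0.000, vy=0.754 → t=0.154, apex=0.029, x_land=72.787, impact vy=-0.754
  bounce: vy ← 0.46·0.754 = 0.347

1 2.434 14.454 33.879
2 1.580 3.059 55.874
3 0.727 0.647 65.992
4 0.334 0.137 70.646
5 0.154 0.029 72.787
final: 72.787 0.347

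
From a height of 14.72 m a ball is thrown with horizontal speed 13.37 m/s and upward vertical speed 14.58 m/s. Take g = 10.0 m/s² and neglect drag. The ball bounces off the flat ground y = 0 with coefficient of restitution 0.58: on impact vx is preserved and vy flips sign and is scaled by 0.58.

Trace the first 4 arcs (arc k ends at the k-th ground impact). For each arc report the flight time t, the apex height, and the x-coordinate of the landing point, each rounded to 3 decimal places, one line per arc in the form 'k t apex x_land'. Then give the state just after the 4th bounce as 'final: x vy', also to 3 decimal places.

1 3.710 25.349 49.598
2 2.612 8.527 84.518
3 1.515 2.869 104.772
4 0.879 0.965 116.520
final: 116.520 2.548

Arc 1: start y=14.720, vy=14.580 → t=3.710, apex=25.349, x_land=49.598, impact vy=-22.516
  bounce: vy ← 0.58·22.516 = 13.059
Arc 2: start y=0.000, vy=13.059 → t=2.612, apex=8.527, x_land=84.518, impact vy=-13.059
  bounce: vy ← 0.58·13.059 = 7.574
Arc 3: start y=0.000, vy=7.574 → t=1.515, apex=2.869, x_land=104.772, impact vy=-7.574
  bounce: vy ← 0.58·7.574 = 4.393
Arc 4: start y=0.000, vy=4.393 → t=0.879, apex=0.965, x_land=116.520, impact vy=-4.393
  bounce: vy ← 0.58·4.393 = 2.548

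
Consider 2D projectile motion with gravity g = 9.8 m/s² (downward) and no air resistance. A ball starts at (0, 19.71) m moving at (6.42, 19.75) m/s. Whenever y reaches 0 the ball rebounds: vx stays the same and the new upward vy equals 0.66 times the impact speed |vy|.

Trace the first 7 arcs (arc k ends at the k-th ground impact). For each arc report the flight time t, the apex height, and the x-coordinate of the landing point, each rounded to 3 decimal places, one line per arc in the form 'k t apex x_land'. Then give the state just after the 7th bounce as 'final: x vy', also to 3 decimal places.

Arc 1: start y=19.710, vy=19.750 → t=4.859, apex=39.611, x_land=31.192, impact vy=-27.864
  bounce: vy ← 0.66·27.864 = 18.390
Arc 2: start y=0.000, vy=18.390 → t=3.753, apex=17.255, x_land=55.286, impact vy=-18.390
  bounce: vy ← 0.66·18.390 = 12.137
Arc 3: start y=0.000, vy=12.137 → t=2.477, apex=7.516, x_land=71.189, impact vy=-12.137
  bounce: vy ← 0.66·12.137 = 8.011
Arc 4: start y=0.000, vy=8.011 → t=1.635, apex=3.274, x_land=81.684, impact vy=-8.011
  bounce: vy ← 0.66·8.011 = 5.287
Arc 5: start y=0.000, vy=5.287 → t=1.079, apex=1.426, x_land=88.611, impact vy=-5.287
  bounce: vy ← 0.66·5.287 = 3.489
Arc 6: start y=0.000, vy=3.489 → t=0.712, apex=0.621, x_land=93.183, impact vy=-3.489
  bounce: vy ← 0.66·3.489 = 2.303
Arc 7: start y=0.000, vy=2.303 → t=0.470, apex=0.271, x_land=96.201, impact vy=-2.303
  bounce: vy ← 0.66·2.303 = 1.520

1 4.859 39.611 31.192
2 3.753 17.255 55.286
3 2.477 7.516 71.189
4 1.635 3.274 81.684
5 1.079 1.426 88.611
6 0.712 0.621 93.183
7 0.470 0.271 96.201
final: 96.201 1.520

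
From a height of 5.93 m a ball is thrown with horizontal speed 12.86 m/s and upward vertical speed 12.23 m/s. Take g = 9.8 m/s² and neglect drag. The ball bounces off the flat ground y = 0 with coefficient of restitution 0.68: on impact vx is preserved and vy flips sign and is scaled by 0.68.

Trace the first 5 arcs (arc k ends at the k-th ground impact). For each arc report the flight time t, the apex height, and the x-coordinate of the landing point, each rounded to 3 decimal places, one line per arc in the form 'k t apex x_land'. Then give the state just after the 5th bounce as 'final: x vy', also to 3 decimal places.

Arc 1: start y=5.930, vy=12.230 → t=2.912, apex=13.561, x_land=37.443, impact vy=-16.303
  bounce: vy ← 0.68·16.303 = 11.086
Arc 2: start y=0.000, vy=11.086 → t=2.263, apex=6.271, x_land=66.539, impact vy=-11.086
  bounce: vy ← 0.68·11.086 = 7.539
Arc 3: start y=0.000, vy=7.539 → t=1.539, apex=2.900, x_land=86.324, impact vy=-7.539
  bounce: vy ← 0.68·7.539 = 5.126
Arc 4: start y=0.000, vy=5.126 → t=1.046, apex=1.341, x_land=99.778, impact vy=-5.126
  bounce: vy ← 0.68·5.126 = 3.486
Arc 5: start y=0.000, vy=3.486 → t=0.711, apex=0.620, x_land=108.927, impact vy=-3.486
  bounce: vy ← 0.68·3.486 = 2.370

1 2.912 13.561 37.443
2 2.263 6.271 66.539
3 1.539 2.900 86.324
4 1.046 1.341 99.778
5 0.711 0.620 108.927
final: 108.927 2.370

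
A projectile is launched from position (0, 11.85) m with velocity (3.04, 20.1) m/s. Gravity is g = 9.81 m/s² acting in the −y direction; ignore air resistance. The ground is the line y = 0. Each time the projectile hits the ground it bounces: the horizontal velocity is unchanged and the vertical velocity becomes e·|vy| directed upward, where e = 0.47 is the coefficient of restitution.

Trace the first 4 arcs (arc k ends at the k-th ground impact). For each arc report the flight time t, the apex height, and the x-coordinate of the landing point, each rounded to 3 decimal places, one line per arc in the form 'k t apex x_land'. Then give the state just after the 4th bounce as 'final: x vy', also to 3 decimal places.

Arc 1: start y=11.850, vy=20.100 → t=4.621, apex=32.442, x_land=14.047, impact vy=-25.229
  bounce: vy ← 0.47·25.229 = 11.858
Arc 2: start y=0.000, vy=11.858 → t=2.417, apex=7.166, x_land=21.396, impact vy=-11.858
  bounce: vy ← 0.47·11.858 = 5.573
Arc 3: start y=0.000, vy=5.573 → t=1.136, apex=1.583, x_land=24.850, impact vy=-5.573
  bounce: vy ← 0.47·5.573 = 2.619
Arc 4: start y=0.000, vy=2.619 → t=0.534, apex=0.350, x_land=26.474, impact vy=-2.619
  bounce: vy ← 0.47·2.619 = 1.231

1 4.621 32.442 14.047
2 2.417 7.166 21.396
3 1.136 1.583 24.850
4 0.534 0.350 26.474
final: 26.474 1.231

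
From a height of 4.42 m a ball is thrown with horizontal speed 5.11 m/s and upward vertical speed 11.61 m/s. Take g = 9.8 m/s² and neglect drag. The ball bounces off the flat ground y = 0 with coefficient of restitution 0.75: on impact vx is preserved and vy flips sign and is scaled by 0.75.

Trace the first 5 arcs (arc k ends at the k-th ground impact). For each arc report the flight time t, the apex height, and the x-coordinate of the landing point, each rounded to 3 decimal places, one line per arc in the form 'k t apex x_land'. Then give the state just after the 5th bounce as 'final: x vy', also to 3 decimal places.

1 2.703 11.297 13.813
2 2.278 6.355 25.451
3 1.708 3.574 34.180
4 1.281 2.011 40.727
5 0.961 1.131 45.637
final: 45.637 3.531

Arc 1: start y=4.420, vy=11.610 → t=2.703, apex=11.297, x_land=13.813, impact vy=-14.880
  bounce: vy ← 0.75·14.880 = 11.160
Arc 2: start y=0.000, vy=11.160 → t=2.278, apex=6.355, x_land=25.451, impact vy=-11.160
  bounce: vy ← 0.75·11.160 = 8.370
Arc 3: start y=0.000, vy=8.370 → t=1.708, apex=3.574, x_land=34.180, impact vy=-8.370
  bounce: vy ← 0.75·8.370 = 6.278
Arc 4: start y=0.000, vy=6.278 → t=1.281, apex=2.011, x_land=40.727, impact vy=-6.278
  bounce: vy ← 0.75·6.278 = 4.708
Arc 5: start y=0.000, vy=4.708 → t=0.961, apex=1.131, x_land=45.637, impact vy=-4.708
  bounce: vy ← 0.75·4.708 = 3.531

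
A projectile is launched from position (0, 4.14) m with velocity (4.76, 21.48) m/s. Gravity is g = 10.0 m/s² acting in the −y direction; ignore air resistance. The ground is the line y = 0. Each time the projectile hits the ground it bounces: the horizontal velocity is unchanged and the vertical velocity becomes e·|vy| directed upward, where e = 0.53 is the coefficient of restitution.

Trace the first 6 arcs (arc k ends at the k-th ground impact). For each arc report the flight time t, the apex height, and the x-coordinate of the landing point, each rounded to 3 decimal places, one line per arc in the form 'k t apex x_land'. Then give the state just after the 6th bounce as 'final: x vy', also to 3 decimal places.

Arc 1: start y=4.140, vy=21.480 → t=4.481, apex=27.210, x_land=21.329, impact vy=-23.328
  bounce: vy ← 0.53·23.328 = 12.364
Arc 2: start y=0.000, vy=12.364 → t=2.473, apex=7.643, x_land=33.099, impact vy=-12.364
  bounce: vy ← 0.53·12.364 = 6.553
Arc 3: start y=0.000, vy=6.553 → t=1.311, apex=2.147, x_land=39.337, impact vy=-6.553
  bounce: vy ← 0.53·6.553 = 3.473
Arc 4: start y=0.000, vy=3.473 → t=0.695, apex=0.603, x_land=42.643, impact vy=-3.473
  bounce: vy ← 0.53·3.473 = 1.841
Arc 5: start y=0.000, vy=1.841 → t=0.368, apex=0.169, x_land=44.396, impact vy=-1.841
  bounce: vy ← 0.53·1.841 = 0.976
Arc 6: start y=0.000, vy=0.976 → t=0.195, apex=0.048, x_land=45.324, impact vy=-0.976
  bounce: vy ← 0.53·0.976 = 0.517

1 4.481 27.210 21.329
2 2.473 7.643 33.099
3 1.311 2.147 39.337
4 0.695 0.603 42.643
5 0.368 0.169 44.396
6 0.195 0.048 45.324
final: 45.324 0.517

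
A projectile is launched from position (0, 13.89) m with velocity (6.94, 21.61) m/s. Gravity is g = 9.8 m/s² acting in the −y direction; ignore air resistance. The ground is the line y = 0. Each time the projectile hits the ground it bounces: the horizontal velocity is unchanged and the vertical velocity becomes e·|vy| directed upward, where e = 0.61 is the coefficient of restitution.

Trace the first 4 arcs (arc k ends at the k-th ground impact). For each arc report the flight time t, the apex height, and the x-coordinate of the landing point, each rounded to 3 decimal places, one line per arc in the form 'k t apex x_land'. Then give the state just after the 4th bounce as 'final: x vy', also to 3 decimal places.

Arc 1: start y=13.890, vy=21.610 → t=4.979, apex=37.716, x_land=34.558, impact vy=-27.189
  bounce: vy ← 0.61·27.189 = 16.585
Arc 2: start y=0.000, vy=16.585 → t=3.385, apex=14.034, x_land=58.048, impact vy=-16.585
  bounce: vy ← 0.61·16.585 = 10.117
Arc 3: start y=0.000, vy=10.117 → t=2.065, apex=5.222, x_land=72.377, impact vy=-10.117
  bounce: vy ← 0.61·10.117 = 6.171
Arc 4: start y=0.000, vy=6.171 → t=1.259, apex=1.943, x_land=81.117, impact vy=-6.171
  bounce: vy ← 0.61·6.171 = 3.765

1 4.979 37.716 34.558
2 3.385 14.034 58.048
3 2.065 5.222 72.377
4 1.259 1.943 81.117
final: 81.117 3.765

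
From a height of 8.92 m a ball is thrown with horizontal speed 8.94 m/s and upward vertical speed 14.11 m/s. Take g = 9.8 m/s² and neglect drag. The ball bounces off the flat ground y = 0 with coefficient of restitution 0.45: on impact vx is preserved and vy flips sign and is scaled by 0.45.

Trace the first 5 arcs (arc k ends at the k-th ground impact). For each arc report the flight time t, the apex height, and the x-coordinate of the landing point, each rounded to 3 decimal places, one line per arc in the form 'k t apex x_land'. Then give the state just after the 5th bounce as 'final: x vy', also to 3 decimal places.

Arc 1: start y=8.920, vy=14.110 → t=3.413, apex=19.078, x_land=30.512, impact vy=-19.337
  bounce: vy ← 0.45·19.337 = 8.702
Arc 2: start y=0.000, vy=8.702 → t=1.776, apex=3.863, x_land=46.388, impact vy=-8.702
  bounce: vy ← 0.45·8.702 = 3.916
Arc 3: start y=0.000, vy=3.916 → t=0.799, apex=0.782, x_land=53.532, impact vy=-3.916
  bounce: vy ← 0.45·3.916 = 1.762
Arc 4: start y=0.000, vy=1.762 → t=0.360, apex=0.158, x_land=56.747, impact vy=-1.762
  bounce: vy ← 0.45·1.762 = 0.793
Arc 5: start y=0.000, vy=0.793 → t=0.162, apex=0.032, x_land=58.194, impact vy=-0.793
  bounce: vy ← 0.45·0.793 = 0.357

1 3.413 19.078 30.512
2 1.776 3.863 46.388
3 0.799 0.782 53.532
4 0.360 0.158 56.747
5 0.162 0.032 58.194
final: 58.194 0.357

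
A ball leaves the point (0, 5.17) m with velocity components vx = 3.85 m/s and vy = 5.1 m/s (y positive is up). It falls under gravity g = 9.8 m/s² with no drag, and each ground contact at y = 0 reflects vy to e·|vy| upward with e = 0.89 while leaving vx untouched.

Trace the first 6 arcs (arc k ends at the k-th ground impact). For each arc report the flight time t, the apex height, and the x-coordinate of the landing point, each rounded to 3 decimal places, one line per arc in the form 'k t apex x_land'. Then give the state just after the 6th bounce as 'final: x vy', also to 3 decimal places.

Arc 1: start y=5.170, vy=5.100 → t=1.672, apex=6.497, x_land=6.437, impact vy=-11.285
  bounce: vy ← 0.89·11.285 = 10.043
Arc 2: start y=0.000, vy=10.043 → t=2.050, apex=5.146, x_land=14.328, impact vy=-10.043
  bounce: vy ← 0.89·10.043 = 8.939
Arc 3: start y=0.000, vy=8.939 → t=1.824, apex=4.076, x_land=21.351, impact vy=-8.939
  bounce: vy ← 0.89·8.939 = 7.955
Arc 4: start y=0.000, vy=7.955 → t=1.624, apex=3.229, x_land=27.602, impact vy=-7.955
  bounce: vy ← 0.89·7.955 = 7.080
Arc 5: start y=0.000, vy=7.080 → t=1.445, apex=2.558, x_land=33.165, impact vy=-7.080
  bounce: vy ← 0.89·7.080 = 6.301
Arc 6: start y=0.000, vy=6.301 → t=1.286, apex=2.026, x_land=38.116, impact vy=-6.301
  bounce: vy ← 0.89·6.301 = 5.608

1 1.672 6.497 6.437
2 2.050 5.146 14.328
3 1.824 4.076 21.351
4 1.624 3.229 27.602
5 1.445 2.558 33.165
6 1.286 2.026 38.116
final: 38.116 5.608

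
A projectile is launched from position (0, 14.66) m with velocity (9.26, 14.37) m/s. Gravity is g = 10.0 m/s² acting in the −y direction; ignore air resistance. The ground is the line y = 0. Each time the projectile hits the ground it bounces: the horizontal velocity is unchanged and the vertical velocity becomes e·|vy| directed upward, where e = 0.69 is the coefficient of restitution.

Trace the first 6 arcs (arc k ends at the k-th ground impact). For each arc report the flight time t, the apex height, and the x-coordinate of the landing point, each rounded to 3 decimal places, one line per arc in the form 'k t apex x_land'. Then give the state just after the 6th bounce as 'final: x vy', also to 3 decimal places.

1 3.672 24.985 34.006
2 3.085 11.895 62.572
3 2.129 5.663 82.282
4 1.469 2.696 95.882
5 1.013 1.284 105.266
6 0.699 0.611 111.741
final: 111.741 2.412

Arc 1: start y=14.660, vy=14.370 → t=3.672, apex=24.985, x_land=34.006, impact vy=-22.354
  bounce: vy ← 0.69·22.354 = 15.424
Arc 2: start y=0.000, vy=15.424 → t=3.085, apex=11.895, x_land=62.572, impact vy=-15.424
  bounce: vy ← 0.69·15.424 = 10.643
Arc 3: start y=0.000, vy=10.643 → t=2.129, apex=5.663, x_land=82.282, impact vy=-10.643
  bounce: vy ← 0.69·10.643 = 7.343
Arc 4: start y=0.000, vy=7.343 → t=1.469, apex=2.696, x_land=95.882, impact vy=-7.343
  bounce: vy ← 0.69·7.343 = 5.067
Arc 5: start y=0.000, vy=5.067 → t=1.013, apex=1.284, x_land=105.266, impact vy=-5.067
  bounce: vy ← 0.69·5.067 = 3.496
Arc 6: start y=0.000, vy=3.496 → t=0.699, apex=0.611, x_land=111.741, impact vy=-3.496
  bounce: vy ← 0.69·3.496 = 2.412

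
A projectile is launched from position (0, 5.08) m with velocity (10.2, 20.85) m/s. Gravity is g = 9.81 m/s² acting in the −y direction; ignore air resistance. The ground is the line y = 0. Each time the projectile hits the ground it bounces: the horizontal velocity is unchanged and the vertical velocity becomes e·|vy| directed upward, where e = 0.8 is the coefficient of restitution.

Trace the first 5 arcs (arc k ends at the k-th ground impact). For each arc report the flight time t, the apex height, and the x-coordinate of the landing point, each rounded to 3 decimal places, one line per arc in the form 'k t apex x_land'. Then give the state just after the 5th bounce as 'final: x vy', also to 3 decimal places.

1 4.482 27.237 45.715
2 3.770 17.432 84.172
3 3.016 11.156 114.938
4 2.413 7.140 139.551
5 1.930 4.570 159.241
final: 159.241 7.575

Arc 1: start y=5.080, vy=20.850 → t=4.482, apex=27.237, x_land=45.715, impact vy=-23.117
  bounce: vy ← 0.8·23.117 = 18.494
Arc 2: start y=0.000, vy=18.494 → t=3.770, apex=17.432, x_land=84.172, impact vy=-18.494
  bounce: vy ← 0.8·18.494 = 14.795
Arc 3: start y=0.000, vy=14.795 → t=3.016, apex=11.156, x_land=114.938, impact vy=-14.795
  bounce: vy ← 0.8·14.795 = 11.836
Arc 4: start y=0.000, vy=11.836 → t=2.413, apex=7.140, x_land=139.551, impact vy=-11.836
  bounce: vy ← 0.8·11.836 = 9.469
Arc 5: start y=0.000, vy=9.469 → t=1.930, apex=4.570, x_land=159.241, impact vy=-9.469
  bounce: vy ← 0.8·9.469 = 7.575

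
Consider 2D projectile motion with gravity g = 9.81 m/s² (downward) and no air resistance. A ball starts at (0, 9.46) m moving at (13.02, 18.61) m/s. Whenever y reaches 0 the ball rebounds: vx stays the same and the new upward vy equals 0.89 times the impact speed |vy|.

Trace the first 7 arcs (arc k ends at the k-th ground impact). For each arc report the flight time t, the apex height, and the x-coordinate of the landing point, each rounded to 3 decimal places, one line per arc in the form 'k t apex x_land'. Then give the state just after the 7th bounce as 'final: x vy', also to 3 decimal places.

Arc 1: start y=9.460, vy=18.610 → t=4.248, apex=27.112, x_land=55.310, impact vy=-23.064
  bounce: vy ← 0.89·23.064 = 20.527
Arc 2: start y=0.000, vy=20.527 → t=4.185, apex=21.475, x_land=109.797, impact vy=-20.527
  bounce: vy ← 0.89·20.527 = 18.269
Arc 3: start y=0.000, vy=18.269 → t=3.725, apex=17.011, x_land=158.290, impact vy=-18.269
  bounce: vy ← 0.89·18.269 = 16.259
Arc 4: start y=0.000, vy=16.259 → t=3.315, apex=13.474, x_land=201.449, impact vy=-16.259
  bounce: vy ← 0.89·16.259 = 14.471
Arc 5: start y=0.000, vy=14.471 → t=2.950, apex=10.673, x_land=239.861, impact vy=-14.471
  bounce: vy ← 0.89·14.471 = 12.879
Arc 6: start y=0.000, vy=12.879 → t=2.626, apex=8.454, x_land=274.047, impact vy=-12.879
  bounce: vy ← 0.89·12.879 = 11.462
Arc 7: start y=0.000, vy=11.462 → t=2.337, apex=6.696, x_land=304.473, impact vy=-11.462
  bounce: vy ← 0.89·11.462 = 10.201

1 4.248 27.112 55.310
2 4.185 21.475 109.797
3 3.725 17.011 158.290
4 3.315 13.474 201.449
5 2.950 10.673 239.861
6 2.626 8.454 274.047
7 2.337 6.696 304.473
final: 304.473 10.201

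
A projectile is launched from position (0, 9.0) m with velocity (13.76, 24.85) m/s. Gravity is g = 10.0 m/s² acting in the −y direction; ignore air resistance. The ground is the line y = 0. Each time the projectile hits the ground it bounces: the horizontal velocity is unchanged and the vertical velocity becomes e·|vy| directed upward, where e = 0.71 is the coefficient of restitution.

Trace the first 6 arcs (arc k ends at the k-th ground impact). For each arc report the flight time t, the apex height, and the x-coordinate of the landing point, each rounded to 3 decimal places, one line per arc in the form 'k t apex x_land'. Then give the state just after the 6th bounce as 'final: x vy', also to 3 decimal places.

1 5.309 39.876 73.052
2 4.010 20.102 128.232
3 2.847 10.133 167.409
4 2.022 5.108 195.226
5 1.435 2.575 214.975
6 1.019 1.298 228.997
final: 228.997 3.618

Arc 1: start y=9.000, vy=24.850 → t=5.309, apex=39.876, x_land=73.052, impact vy=-28.240
  bounce: vy ← 0.71·28.240 = 20.051
Arc 2: start y=0.000, vy=20.051 → t=4.010, apex=20.102, x_land=128.232, impact vy=-20.051
  bounce: vy ← 0.71·20.051 = 14.236
Arc 3: start y=0.000, vy=14.236 → t=2.847, apex=10.133, x_land=167.409, impact vy=-14.236
  bounce: vy ← 0.71·14.236 = 10.108
Arc 4: start y=0.000, vy=10.108 → t=2.022, apex=5.108, x_land=195.226, impact vy=-10.108
  bounce: vy ← 0.71·10.108 = 7.176
Arc 5: start y=0.000, vy=7.176 → t=1.435, apex=2.575, x_land=214.975, impact vy=-7.176
  bounce: vy ← 0.71·7.176 = 5.095
Arc 6: start y=0.000, vy=5.095 → t=1.019, apex=1.298, x_land=228.997, impact vy=-5.095
  bounce: vy ← 0.71·5.095 = 3.618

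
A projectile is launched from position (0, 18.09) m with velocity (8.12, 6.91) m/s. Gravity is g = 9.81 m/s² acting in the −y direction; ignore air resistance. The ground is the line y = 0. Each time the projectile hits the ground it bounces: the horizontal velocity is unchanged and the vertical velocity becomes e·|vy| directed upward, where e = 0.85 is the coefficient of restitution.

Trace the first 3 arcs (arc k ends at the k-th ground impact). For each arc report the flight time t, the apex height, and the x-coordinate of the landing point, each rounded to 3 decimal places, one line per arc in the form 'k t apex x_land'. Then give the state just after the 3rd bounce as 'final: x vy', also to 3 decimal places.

1 2.750 20.524 22.329
2 3.477 14.828 50.566
3 2.956 10.713 74.567
final: 74.567 12.323

Arc 1: start y=18.090, vy=6.910 → t=2.750, apex=20.524, x_land=22.329, impact vy=-20.067
  bounce: vy ← 0.85·20.067 = 17.057
Arc 2: start y=0.000, vy=17.057 → t=3.477, apex=14.828, x_land=50.566, impact vy=-17.057
  bounce: vy ← 0.85·17.057 = 14.498
Arc 3: start y=0.000, vy=14.498 → t=2.956, apex=10.713, x_land=74.567, impact vy=-14.498
  bounce: vy ← 0.85·14.498 = 12.323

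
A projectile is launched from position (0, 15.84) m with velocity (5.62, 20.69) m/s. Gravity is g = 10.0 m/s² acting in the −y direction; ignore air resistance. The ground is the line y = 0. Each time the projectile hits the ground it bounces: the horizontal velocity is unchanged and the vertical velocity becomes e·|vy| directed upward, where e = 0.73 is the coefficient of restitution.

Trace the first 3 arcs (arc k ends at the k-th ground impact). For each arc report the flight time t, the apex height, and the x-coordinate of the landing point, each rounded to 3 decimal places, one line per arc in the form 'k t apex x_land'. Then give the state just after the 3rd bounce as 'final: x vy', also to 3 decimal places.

Arc 1: start y=15.840, vy=20.690 → t=4.798, apex=37.244, x_land=26.966, impact vy=-27.292
  bounce: vy ← 0.73·27.292 = 19.923
Arc 2: start y=0.000, vy=19.923 → t=3.985, apex=19.847, x_land=49.360, impact vy=-19.923
  bounce: vy ← 0.73·19.923 = 14.544
Arc 3: start y=0.000, vy=14.544 → t=2.909, apex=10.577, x_land=65.708, impact vy=-14.544
  bounce: vy ← 0.73·14.544 = 10.617

1 4.798 37.244 26.966
2 3.985 19.847 49.360
3 2.909 10.577 65.708
final: 65.708 10.617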